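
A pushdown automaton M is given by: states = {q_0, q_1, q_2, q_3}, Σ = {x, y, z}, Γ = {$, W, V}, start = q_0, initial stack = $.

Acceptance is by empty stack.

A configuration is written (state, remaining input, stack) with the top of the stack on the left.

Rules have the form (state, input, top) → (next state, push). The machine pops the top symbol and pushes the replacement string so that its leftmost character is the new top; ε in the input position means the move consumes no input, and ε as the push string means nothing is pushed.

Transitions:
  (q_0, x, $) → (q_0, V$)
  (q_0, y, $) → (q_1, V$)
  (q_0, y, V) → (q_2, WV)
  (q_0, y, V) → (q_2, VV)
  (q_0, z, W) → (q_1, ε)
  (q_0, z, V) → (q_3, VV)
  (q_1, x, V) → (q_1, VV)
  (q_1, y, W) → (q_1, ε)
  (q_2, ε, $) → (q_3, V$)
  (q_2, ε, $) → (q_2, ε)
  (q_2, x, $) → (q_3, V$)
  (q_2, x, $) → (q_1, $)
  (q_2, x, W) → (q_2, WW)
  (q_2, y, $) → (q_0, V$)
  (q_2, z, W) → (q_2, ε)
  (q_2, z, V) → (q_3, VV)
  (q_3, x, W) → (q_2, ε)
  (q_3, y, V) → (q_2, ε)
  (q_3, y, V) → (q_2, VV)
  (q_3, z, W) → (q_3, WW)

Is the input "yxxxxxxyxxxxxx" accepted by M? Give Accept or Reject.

Reject

No computation consumes all input and empties the stack.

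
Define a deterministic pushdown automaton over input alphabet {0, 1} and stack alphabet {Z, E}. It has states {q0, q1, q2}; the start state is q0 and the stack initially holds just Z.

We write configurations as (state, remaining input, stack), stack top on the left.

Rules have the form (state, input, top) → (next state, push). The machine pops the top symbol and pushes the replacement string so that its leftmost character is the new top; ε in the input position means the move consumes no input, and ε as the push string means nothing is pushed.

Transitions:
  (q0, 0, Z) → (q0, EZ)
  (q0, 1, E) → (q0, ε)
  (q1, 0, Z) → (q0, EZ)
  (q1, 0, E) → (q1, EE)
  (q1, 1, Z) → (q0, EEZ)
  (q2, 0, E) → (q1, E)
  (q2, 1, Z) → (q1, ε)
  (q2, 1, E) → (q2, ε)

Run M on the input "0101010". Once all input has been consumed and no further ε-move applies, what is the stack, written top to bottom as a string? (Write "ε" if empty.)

EZ

(q0, 0101010, Z)
  read 0, top Z: go to q0, push EZ → (q0, 101010, EZ)
  read 1, top E: go to q0, push ε → (q0, 01010, Z)
  read 0, top Z: go to q0, push EZ → (q0, 1010, EZ)
  read 1, top E: go to q0, push ε → (q0, 010, Z)
  read 0, top Z: go to q0, push EZ → (q0, 10, EZ)
  read 1, top E: go to q0, push ε → (q0, 0, Z)
  read 0, top Z: go to q0, push EZ → (q0, ε, EZ)
All input consumed in state q0 with stack EZ.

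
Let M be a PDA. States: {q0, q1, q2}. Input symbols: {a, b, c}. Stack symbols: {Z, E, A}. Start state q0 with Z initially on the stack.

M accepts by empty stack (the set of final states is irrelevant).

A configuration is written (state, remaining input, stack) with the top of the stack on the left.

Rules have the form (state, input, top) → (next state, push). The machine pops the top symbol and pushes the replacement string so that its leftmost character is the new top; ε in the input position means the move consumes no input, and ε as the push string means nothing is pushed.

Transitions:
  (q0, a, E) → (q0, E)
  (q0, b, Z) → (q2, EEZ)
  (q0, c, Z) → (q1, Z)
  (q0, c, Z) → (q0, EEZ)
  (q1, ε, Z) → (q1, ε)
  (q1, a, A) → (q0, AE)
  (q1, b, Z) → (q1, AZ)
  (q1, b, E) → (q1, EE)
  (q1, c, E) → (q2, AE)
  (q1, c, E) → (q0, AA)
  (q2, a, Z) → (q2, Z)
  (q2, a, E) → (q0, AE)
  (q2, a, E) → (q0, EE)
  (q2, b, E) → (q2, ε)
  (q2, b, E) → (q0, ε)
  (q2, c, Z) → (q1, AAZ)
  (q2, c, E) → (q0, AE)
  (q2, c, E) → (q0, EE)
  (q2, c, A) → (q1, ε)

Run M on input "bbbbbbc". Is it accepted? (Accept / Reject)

One accepting computation: (q0, bbbbbbc, Z) ⊢ (q2, bbbbbc, EEZ) ⊢ (q2, bbbbc, EZ) ⊢ (q0, bbbc, Z) ⊢ (q2, bbc, EEZ) ⊢ (q2, bc, EZ) ⊢ (q0, c, Z) ⊢ (q1, ε, Z) ⊢ (q1, ε, ε)
All input consumed and the stack is empty.

Accept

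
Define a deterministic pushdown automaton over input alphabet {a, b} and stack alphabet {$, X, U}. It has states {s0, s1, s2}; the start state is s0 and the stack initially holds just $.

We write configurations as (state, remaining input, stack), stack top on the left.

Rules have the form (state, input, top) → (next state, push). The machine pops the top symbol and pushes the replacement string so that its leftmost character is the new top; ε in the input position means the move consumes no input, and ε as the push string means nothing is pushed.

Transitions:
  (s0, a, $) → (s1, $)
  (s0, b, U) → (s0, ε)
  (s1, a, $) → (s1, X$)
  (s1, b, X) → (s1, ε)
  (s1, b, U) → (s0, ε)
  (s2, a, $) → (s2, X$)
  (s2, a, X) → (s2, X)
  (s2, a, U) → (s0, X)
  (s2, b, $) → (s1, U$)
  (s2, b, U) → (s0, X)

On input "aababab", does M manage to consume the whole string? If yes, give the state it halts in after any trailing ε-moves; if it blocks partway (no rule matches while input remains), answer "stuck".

s1

(s0, aababab, $) ⊢ (s1, ababab, $) ⊢ (s1, babab, X$) ⊢ (s1, abab, $) ⊢ (s1, bab, X$) ⊢ (s1, ab, $) ⊢ (s1, b, X$) ⊢ (s1, ε, $)
All input consumed; M is in state s1.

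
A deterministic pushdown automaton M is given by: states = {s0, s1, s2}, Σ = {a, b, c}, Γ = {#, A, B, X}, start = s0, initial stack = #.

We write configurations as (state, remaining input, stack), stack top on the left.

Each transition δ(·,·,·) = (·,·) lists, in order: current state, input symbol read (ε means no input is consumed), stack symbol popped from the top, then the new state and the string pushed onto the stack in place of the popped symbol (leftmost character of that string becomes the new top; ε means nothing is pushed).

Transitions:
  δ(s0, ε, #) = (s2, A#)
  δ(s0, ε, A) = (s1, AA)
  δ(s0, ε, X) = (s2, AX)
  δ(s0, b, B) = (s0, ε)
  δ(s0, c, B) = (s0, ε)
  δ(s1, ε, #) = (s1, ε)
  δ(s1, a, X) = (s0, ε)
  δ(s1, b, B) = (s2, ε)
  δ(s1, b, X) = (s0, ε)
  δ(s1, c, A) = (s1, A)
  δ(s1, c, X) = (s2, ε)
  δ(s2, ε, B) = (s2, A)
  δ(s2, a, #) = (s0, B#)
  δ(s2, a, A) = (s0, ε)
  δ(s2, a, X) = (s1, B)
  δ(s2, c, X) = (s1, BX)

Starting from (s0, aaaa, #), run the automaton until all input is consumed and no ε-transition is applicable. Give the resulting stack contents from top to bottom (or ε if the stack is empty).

A#

(s0, aaaa, #) ⊢ (s2, aaaa, A#) ⊢ (s0, aaa, #) ⊢ (s2, aaa, A#) ⊢ (s0, aa, #) ⊢ (s2, aa, A#) ⊢ (s0, a, #) ⊢ (s2, a, A#) ⊢ (s0, ε, #) ⊢ (s2, ε, A#)
All input consumed in state s2 with stack A#.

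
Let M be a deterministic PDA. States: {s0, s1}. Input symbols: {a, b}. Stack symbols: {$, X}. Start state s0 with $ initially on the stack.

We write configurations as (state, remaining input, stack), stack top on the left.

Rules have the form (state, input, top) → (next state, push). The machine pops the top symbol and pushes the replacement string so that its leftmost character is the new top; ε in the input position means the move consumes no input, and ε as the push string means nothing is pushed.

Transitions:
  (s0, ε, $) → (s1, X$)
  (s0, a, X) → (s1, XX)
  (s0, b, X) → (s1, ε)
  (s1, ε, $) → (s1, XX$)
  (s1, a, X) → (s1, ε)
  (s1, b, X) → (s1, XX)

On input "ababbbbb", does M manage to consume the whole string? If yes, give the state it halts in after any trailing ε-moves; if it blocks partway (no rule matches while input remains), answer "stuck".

s1

(s0, ababbbbb, $) ⊢ (s1, ababbbbb, X$) ⊢ (s1, babbbbb, $) ⊢ (s1, babbbbb, XX$) ⊢ (s1, abbbbb, XXX$) ⊢ (s1, bbbbb, XX$) ⊢ (s1, bbbb, XXX$) ⊢ (s1, bbb, XXXX$) ⊢ (s1, bb, XXXXX$) ⊢ (s1, b, XXXXXX$) ⊢ (s1, ε, XXXXXXX$)
All input consumed; M is in state s1.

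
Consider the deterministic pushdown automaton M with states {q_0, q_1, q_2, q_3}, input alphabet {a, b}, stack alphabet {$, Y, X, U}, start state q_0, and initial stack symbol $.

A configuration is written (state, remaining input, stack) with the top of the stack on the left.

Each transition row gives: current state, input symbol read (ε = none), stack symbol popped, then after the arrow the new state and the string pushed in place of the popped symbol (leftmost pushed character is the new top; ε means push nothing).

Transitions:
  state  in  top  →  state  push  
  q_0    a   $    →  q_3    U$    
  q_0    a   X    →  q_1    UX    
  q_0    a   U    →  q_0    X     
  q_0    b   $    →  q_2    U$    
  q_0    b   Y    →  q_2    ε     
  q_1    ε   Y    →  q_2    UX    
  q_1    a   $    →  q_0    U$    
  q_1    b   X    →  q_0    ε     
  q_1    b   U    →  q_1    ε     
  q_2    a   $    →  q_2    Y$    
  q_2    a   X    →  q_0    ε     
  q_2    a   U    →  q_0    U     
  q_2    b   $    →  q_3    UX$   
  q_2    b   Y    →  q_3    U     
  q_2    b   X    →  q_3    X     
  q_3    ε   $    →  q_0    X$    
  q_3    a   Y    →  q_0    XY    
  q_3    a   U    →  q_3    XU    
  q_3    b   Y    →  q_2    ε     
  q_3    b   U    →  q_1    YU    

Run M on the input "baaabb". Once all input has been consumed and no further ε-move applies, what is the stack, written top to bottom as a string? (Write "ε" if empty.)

(q_0, baaabb, $)
  read b, top $: go to q_2, push U$ → (q_2, aaabb, U$)
  read a, top U: go to q_0, push U → (q_0, aabb, U$)
  read a, top U: go to q_0, push X → (q_0, abb, X$)
  read a, top X: go to q_1, push UX → (q_1, bb, UX$)
  read b, top U: go to q_1, push ε → (q_1, b, X$)
  read b, top X: go to q_0, push ε → (q_0, ε, $)
All input consumed in state q_0 with stack $.

$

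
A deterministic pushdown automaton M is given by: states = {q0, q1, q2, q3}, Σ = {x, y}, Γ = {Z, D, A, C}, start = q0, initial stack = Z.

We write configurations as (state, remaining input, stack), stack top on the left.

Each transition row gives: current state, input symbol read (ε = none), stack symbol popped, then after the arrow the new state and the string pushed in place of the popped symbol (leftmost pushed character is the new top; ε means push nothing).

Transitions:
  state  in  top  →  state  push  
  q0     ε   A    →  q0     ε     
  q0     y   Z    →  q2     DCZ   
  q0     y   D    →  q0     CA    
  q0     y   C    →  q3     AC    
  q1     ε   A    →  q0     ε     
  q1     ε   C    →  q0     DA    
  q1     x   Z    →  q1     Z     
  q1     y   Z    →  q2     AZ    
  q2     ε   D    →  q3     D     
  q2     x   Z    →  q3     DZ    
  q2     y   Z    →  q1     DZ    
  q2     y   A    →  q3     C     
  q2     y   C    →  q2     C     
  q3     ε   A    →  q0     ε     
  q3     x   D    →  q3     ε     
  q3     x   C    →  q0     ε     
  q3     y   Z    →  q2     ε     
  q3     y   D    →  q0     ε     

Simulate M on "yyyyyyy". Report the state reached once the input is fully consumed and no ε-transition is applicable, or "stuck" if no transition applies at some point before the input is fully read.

q0

(q0, yyyyyyy, Z) ⊢ (q2, yyyyyy, DCZ) ⊢ (q3, yyyyyy, DCZ) ⊢ (q0, yyyyy, CZ) ⊢ (q3, yyyy, ACZ) ⊢ (q0, yyyy, CZ) ⊢ (q3, yyy, ACZ) ⊢ (q0, yyy, CZ) ⊢ (q3, yy, ACZ) ⊢ (q0, yy, CZ) ⊢ (q3, y, ACZ) ⊢ (q0, y, CZ) ⊢ (q3, ε, ACZ) ⊢ (q0, ε, CZ)
All input consumed; M is in state q0.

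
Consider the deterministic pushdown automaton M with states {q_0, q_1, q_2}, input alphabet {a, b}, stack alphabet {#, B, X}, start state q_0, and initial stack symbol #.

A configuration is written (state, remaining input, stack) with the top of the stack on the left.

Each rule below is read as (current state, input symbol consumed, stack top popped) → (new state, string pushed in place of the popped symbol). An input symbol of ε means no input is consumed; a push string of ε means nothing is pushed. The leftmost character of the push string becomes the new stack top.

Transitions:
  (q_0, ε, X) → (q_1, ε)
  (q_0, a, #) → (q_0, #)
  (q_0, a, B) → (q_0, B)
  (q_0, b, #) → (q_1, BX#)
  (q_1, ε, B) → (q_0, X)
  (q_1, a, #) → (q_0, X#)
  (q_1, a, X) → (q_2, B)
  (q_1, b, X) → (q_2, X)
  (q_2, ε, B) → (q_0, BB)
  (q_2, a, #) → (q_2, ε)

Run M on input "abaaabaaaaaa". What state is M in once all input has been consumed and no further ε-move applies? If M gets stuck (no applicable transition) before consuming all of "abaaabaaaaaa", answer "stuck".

(q_0, abaaabaaaaaa, #) ⊢ (q_0, baaabaaaaaa, #) ⊢ (q_1, aaabaaaaaa, BX#) ⊢ (q_0, aaabaaaaaa, XX#) ⊢ (q_1, aaabaaaaaa, X#) ⊢ (q_2, aabaaaaaa, B#) ⊢ (q_0, aabaaaaaa, BB#) ⊢ (q_0, abaaaaaa, BB#) ⊢ (q_0, baaaaaa, BB#)
No transition for (q_0, b, top B); M blocks with input baaaaaa remaining.

stuck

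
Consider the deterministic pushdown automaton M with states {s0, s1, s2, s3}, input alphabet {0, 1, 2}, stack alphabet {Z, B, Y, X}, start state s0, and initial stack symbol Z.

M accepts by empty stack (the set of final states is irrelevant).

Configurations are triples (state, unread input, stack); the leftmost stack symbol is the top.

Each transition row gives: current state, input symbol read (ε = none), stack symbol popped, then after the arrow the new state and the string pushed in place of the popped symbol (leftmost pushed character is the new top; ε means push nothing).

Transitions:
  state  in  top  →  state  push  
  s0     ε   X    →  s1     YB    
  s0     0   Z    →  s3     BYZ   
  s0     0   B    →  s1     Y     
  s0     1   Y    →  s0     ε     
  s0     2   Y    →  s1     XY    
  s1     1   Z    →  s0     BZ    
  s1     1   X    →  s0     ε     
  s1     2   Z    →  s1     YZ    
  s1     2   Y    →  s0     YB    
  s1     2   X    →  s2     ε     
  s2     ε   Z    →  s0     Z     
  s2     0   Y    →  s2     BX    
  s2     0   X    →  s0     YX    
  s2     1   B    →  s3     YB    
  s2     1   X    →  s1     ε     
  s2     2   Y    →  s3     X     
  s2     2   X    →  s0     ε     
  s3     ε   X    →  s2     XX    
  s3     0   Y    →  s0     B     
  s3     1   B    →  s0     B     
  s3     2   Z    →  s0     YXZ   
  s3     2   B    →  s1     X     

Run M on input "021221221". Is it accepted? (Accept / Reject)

(s0, 021221221, Z) ⊢ (s3, 21221221, BYZ) ⊢ (s1, 1221221, XYZ) ⊢ (s0, 221221, YZ) ⊢ (s1, 21221, XYZ) ⊢ (s2, 1221, YZ)
No transition applies at (s2, 1221, YZ); input not fully consumed.

Reject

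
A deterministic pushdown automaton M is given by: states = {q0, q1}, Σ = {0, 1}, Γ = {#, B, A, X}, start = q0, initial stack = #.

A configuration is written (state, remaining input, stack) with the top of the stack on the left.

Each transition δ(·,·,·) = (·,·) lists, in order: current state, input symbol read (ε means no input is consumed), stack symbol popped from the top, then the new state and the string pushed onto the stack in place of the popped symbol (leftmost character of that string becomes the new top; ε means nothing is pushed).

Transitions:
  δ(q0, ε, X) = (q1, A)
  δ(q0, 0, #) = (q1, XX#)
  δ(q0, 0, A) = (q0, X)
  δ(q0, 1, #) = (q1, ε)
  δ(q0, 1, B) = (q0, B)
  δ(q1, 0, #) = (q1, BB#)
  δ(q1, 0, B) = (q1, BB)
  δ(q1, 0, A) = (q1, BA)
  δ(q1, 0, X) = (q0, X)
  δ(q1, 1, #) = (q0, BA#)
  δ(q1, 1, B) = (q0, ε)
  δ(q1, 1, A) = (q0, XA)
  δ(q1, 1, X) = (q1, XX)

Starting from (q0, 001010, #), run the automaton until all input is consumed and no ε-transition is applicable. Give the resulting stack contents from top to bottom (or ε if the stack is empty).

AAX#

(q0, 001010, #)
  read 0, top #: go to q1, push XX# → (q1, 01010, XX#)
  read 0, top X: go to q0, push X → (q0, 1010, XX#)
  ε-move, top X: go to q1, push A → (q1, 1010, AX#)
  read 1, top A: go to q0, push XA → (q0, 010, XAX#)
  ε-move, top X: go to q1, push A → (q1, 010, AAX#)
  read 0, top A: go to q1, push BA → (q1, 10, BAAX#)
  read 1, top B: go to q0, push ε → (q0, 0, AAX#)
  read 0, top A: go to q0, push X → (q0, ε, XAX#)
  ε-move, top X: go to q1, push A → (q1, ε, AAX#)
All input consumed in state q1 with stack AAX#.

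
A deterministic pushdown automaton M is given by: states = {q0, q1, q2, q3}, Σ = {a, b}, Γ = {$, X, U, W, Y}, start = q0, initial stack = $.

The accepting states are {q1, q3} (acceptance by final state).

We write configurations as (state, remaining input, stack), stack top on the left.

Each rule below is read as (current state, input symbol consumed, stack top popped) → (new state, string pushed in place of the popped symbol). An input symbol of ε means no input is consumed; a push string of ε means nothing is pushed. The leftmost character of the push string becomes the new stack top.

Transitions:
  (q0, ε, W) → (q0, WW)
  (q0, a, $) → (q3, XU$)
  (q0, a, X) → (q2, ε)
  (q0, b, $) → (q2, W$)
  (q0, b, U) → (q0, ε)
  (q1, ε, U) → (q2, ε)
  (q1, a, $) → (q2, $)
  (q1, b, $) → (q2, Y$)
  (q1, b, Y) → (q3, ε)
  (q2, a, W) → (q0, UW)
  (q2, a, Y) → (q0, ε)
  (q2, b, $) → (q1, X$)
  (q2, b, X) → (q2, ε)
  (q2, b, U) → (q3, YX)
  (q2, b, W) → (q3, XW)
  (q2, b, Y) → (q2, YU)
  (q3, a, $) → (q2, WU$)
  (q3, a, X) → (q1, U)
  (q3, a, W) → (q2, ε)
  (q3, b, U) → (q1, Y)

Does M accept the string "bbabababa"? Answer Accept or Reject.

Accept

(q0, bbabababa, $)
  read b, top $: go to q2, push W$ → (q2, babababa, W$)
  read b, top W: go to q3, push XW → (q3, abababa, XW$)
  read a, top X: go to q1, push U → (q1, bababa, UW$)
  ε-move, top U: go to q2, push ε → (q2, bababa, W$)
  read b, top W: go to q3, push XW → (q3, ababa, XW$)
  read a, top X: go to q1, push U → (q1, baba, UW$)
  ε-move, top U: go to q2, push ε → (q2, baba, W$)
  read b, top W: go to q3, push XW → (q3, aba, XW$)
  read a, top X: go to q1, push U → (q1, ba, UW$)
  ε-move, top U: go to q2, push ε → (q2, ba, W$)
  read b, top W: go to q3, push XW → (q3, a, XW$)
  read a, top X: go to q1, push U → (q1, ε, UW$)
All input consumed; state q1 ∈ F.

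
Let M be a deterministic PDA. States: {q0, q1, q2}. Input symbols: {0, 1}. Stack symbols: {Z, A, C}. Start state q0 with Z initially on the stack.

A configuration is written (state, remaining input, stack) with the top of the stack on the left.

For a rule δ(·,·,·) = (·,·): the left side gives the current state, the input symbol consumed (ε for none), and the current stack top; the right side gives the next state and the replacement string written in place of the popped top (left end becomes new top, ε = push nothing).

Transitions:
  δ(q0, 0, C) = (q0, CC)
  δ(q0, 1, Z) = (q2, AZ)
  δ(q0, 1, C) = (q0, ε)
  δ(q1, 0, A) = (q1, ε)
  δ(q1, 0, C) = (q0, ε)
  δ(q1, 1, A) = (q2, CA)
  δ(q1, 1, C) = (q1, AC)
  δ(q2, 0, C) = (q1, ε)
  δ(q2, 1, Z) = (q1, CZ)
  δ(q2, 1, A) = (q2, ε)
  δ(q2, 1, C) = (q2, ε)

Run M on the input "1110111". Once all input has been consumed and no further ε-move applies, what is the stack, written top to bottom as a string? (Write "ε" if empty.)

CZ

(q0, 1110111, Z) ⊢ (q2, 110111, AZ) ⊢ (q2, 10111, Z) ⊢ (q1, 0111, CZ) ⊢ (q0, 111, Z) ⊢ (q2, 11, AZ) ⊢ (q2, 1, Z) ⊢ (q1, ε, CZ)
All input consumed in state q1 with stack CZ.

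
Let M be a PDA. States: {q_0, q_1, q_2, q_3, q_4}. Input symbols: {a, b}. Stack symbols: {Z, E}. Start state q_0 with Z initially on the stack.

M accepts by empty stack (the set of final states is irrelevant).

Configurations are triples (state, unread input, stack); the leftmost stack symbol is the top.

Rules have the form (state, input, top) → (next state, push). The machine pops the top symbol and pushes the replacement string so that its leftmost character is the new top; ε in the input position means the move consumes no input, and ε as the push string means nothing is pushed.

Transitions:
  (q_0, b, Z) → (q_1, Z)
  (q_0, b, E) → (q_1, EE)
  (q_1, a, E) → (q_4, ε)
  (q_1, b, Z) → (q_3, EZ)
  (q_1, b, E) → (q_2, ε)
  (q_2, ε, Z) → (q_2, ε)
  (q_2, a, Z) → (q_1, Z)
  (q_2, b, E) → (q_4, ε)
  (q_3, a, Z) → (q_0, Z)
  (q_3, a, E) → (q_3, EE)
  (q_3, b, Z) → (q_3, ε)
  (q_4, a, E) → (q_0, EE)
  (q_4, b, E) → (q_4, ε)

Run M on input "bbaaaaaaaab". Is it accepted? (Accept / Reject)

Reject

No computation consumes all input and empties the stack.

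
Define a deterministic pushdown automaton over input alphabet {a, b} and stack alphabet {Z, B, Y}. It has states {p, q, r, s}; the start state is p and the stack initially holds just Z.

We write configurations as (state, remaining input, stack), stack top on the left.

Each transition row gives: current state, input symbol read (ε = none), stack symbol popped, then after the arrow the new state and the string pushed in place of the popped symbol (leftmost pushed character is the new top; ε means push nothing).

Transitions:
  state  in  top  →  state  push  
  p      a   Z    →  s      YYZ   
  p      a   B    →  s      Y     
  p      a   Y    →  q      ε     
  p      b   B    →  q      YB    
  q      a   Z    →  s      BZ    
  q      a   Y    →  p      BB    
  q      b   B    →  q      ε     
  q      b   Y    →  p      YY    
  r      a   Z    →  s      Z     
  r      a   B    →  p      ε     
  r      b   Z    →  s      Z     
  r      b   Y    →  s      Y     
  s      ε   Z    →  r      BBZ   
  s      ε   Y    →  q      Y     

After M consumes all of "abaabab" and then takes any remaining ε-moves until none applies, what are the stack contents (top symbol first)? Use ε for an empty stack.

(p, abaabab, Z) ⊢ (s, baabab, YYZ) ⊢ (q, baabab, YYZ) ⊢ (p, aabab, YYYZ) ⊢ (q, abab, YYZ) ⊢ (p, bab, BBYZ) ⊢ (q, ab, YBBYZ) ⊢ (p, b, BBBBYZ) ⊢ (q, ε, YBBBBYZ)
All input consumed in state q with stack YBBBBYZ.

YBBBBYZ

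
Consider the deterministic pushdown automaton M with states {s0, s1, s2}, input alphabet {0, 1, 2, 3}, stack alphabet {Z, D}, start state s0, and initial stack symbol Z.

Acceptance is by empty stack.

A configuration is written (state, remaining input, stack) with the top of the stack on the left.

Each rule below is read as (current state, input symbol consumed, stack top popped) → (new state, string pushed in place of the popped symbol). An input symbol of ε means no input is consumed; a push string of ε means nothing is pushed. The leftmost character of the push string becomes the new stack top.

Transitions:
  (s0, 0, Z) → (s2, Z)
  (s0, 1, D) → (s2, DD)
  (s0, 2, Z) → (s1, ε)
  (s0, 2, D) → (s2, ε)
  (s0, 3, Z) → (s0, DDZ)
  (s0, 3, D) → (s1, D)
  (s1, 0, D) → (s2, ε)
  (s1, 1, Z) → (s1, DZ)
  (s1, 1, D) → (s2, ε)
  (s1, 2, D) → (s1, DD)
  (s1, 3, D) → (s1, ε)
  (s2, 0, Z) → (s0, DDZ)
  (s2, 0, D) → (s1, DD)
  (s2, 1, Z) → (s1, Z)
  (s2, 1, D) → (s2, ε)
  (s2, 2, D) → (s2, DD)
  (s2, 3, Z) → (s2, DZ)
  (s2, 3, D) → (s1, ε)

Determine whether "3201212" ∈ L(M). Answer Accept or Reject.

(s0, 3201212, Z)
  read 3, top Z: go to s0, push DDZ → (s0, 201212, DDZ)
  read 2, top D: go to s2, push ε → (s2, 01212, DZ)
  read 0, top D: go to s1, push DD → (s1, 1212, DDZ)
  read 1, top D: go to s2, push ε → (s2, 212, DZ)
  read 2, top D: go to s2, push DD → (s2, 12, DDZ)
  read 1, top D: go to s2, push ε → (s2, 2, DZ)
  read 2, top D: go to s2, push DD → (s2, ε, DDZ)
All input consumed; stack is DDZ, not empty, and no further ε-move applies.

Reject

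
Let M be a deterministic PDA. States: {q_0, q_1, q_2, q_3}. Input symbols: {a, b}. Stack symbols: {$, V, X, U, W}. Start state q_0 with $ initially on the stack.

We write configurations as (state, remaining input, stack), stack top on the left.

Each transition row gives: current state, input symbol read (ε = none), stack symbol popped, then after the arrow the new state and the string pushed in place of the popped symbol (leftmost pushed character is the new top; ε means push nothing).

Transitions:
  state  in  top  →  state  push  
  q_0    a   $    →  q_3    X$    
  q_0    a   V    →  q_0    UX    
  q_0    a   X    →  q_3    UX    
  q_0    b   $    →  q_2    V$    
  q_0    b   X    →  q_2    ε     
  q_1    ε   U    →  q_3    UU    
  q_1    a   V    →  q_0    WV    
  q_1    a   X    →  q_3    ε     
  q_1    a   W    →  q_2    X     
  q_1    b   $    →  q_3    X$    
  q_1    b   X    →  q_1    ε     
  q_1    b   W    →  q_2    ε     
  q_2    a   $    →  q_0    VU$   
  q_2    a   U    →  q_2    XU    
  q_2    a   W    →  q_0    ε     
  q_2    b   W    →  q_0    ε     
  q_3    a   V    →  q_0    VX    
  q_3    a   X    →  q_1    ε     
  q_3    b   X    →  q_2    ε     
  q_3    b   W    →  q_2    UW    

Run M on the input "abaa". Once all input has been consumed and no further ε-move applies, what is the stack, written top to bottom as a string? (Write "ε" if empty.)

UXU$

(q_0, abaa, $) ⊢ (q_3, baa, X$) ⊢ (q_2, aa, $) ⊢ (q_0, a, VU$) ⊢ (q_0, ε, UXU$)
All input consumed in state q_0 with stack UXU$.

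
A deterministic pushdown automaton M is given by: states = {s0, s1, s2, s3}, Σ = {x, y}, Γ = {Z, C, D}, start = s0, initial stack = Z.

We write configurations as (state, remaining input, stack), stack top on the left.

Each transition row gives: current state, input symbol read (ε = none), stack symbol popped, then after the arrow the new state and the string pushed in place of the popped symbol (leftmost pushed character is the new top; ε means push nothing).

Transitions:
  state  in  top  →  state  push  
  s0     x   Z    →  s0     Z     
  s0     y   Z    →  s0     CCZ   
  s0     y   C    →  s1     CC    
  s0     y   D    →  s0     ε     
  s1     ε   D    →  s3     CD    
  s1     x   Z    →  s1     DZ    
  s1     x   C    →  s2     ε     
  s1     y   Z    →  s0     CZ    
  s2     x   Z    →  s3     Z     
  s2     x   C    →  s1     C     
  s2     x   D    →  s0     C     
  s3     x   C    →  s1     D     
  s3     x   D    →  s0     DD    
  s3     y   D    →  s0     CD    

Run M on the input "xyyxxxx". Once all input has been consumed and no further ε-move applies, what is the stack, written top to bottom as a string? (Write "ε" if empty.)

(s0, xyyxxxx, Z)
  read x, top Z: go to s0, push Z → (s0, yyxxxx, Z)
  read y, top Z: go to s0, push CCZ → (s0, yxxxx, CCZ)
  read y, top C: go to s1, push CC → (s1, xxxx, CCCZ)
  read x, top C: go to s2, push ε → (s2, xxx, CCZ)
  read x, top C: go to s1, push C → (s1, xx, CCZ)
  read x, top C: go to s2, push ε → (s2, x, CZ)
  read x, top C: go to s1, push C → (s1, ε, CZ)
All input consumed in state s1 with stack CZ.

CZ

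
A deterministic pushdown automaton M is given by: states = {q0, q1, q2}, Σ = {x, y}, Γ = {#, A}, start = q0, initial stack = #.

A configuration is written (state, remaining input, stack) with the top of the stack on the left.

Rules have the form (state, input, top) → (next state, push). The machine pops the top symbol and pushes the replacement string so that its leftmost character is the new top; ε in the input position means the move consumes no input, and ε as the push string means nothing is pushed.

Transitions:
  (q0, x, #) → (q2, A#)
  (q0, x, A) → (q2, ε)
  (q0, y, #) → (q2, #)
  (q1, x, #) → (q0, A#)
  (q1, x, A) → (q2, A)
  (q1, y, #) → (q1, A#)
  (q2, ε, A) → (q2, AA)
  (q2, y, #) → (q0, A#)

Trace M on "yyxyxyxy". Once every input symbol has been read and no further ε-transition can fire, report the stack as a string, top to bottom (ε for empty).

A#

(q0, yyxyxyxy, #)
  read y, top #: go to q2, push # → (q2, yxyxyxy, #)
  read y, top #: go to q0, push A# → (q0, xyxyxy, A#)
  read x, top A: go to q2, push ε → (q2, yxyxy, #)
  read y, top #: go to q0, push A# → (q0, xyxy, A#)
  read x, top A: go to q2, push ε → (q2, yxy, #)
  read y, top #: go to q0, push A# → (q0, xy, A#)
  read x, top A: go to q2, push ε → (q2, y, #)
  read y, top #: go to q0, push A# → (q0, ε, A#)
All input consumed in state q0 with stack A#.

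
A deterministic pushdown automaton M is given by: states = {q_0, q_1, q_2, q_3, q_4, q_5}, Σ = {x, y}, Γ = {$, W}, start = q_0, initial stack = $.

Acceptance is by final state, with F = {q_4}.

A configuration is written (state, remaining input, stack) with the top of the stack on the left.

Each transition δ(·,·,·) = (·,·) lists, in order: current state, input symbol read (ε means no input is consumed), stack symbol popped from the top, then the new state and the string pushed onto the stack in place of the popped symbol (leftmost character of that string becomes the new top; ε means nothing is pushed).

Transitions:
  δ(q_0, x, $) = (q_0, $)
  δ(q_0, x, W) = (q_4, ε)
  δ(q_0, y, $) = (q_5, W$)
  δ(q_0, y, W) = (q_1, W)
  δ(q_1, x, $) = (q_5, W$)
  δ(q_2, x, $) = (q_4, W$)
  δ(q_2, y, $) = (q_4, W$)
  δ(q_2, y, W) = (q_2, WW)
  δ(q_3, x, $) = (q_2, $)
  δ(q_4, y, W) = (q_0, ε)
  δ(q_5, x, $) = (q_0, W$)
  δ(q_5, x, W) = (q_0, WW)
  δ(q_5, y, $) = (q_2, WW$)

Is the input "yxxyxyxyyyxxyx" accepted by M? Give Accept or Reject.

Reject

(q_0, yxxyxyxyyyxxyx, $)
  read y, top $: go to q_5, push W$ → (q_5, xxyxyxyyyxxyx, W$)
  read x, top W: go to q_0, push WW → (q_0, xyxyxyyyxxyx, WW$)
  read x, top W: go to q_4, push ε → (q_4, yxyxyyyxxyx, W$)
  read y, top W: go to q_0, push ε → (q_0, xyxyyyxxyx, $)
  read x, top $: go to q_0, push $ → (q_0, yxyyyxxyx, $)
  read y, top $: go to q_5, push W$ → (q_5, xyyyxxyx, W$)
  read x, top W: go to q_0, push WW → (q_0, yyyxxyx, WW$)
  read y, top W: go to q_1, push W → (q_1, yyxxyx, WW$)
No transition applies at (q_1, yyxxyx, WW$); input not fully consumed.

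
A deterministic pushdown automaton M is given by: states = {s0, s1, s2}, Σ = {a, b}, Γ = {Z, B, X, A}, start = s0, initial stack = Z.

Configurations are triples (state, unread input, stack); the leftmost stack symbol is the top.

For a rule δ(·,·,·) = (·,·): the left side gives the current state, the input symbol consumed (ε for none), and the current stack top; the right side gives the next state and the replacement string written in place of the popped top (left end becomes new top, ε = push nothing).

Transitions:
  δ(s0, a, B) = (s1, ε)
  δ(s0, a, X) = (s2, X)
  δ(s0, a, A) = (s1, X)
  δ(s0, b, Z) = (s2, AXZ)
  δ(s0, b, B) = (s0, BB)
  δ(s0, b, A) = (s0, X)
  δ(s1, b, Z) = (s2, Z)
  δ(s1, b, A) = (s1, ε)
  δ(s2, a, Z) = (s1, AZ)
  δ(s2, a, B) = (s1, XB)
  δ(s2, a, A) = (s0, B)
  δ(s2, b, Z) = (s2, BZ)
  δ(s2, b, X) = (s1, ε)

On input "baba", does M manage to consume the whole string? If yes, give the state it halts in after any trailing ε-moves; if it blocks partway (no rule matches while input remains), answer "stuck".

s1

(s0, baba, Z)
  read b, top Z: go to s2, push AXZ → (s2, aba, AXZ)
  read a, top A: go to s0, push B → (s0, ba, BXZ)
  read b, top B: go to s0, push BB → (s0, a, BBXZ)
  read a, top B: go to s1, push ε → (s1, ε, BXZ)
All input consumed; M is in state s1.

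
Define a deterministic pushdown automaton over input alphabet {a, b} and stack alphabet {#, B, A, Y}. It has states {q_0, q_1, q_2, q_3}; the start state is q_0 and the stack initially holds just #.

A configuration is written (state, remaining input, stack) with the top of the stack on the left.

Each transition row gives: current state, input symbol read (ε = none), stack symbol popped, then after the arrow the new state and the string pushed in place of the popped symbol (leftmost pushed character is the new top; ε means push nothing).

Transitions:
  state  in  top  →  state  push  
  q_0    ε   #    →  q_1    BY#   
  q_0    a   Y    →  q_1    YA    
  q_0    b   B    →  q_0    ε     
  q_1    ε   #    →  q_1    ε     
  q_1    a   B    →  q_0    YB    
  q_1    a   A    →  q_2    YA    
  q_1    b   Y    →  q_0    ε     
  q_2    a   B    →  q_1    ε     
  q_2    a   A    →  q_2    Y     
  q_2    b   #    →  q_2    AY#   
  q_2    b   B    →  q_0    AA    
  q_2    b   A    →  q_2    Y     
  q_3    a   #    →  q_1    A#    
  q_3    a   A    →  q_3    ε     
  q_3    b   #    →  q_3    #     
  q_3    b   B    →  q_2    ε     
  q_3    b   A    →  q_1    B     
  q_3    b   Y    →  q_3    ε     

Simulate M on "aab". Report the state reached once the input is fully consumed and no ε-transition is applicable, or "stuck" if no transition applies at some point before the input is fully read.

q_0

(q_0, aab, #)
  ε-move, top #: go to q_1, push BY# → (q_1, aab, BY#)
  read a, top B: go to q_0, push YB → (q_0, ab, YBY#)
  read a, top Y: go to q_1, push YA → (q_1, b, YABY#)
  read b, top Y: go to q_0, push ε → (q_0, ε, ABY#)
All input consumed; M is in state q_0.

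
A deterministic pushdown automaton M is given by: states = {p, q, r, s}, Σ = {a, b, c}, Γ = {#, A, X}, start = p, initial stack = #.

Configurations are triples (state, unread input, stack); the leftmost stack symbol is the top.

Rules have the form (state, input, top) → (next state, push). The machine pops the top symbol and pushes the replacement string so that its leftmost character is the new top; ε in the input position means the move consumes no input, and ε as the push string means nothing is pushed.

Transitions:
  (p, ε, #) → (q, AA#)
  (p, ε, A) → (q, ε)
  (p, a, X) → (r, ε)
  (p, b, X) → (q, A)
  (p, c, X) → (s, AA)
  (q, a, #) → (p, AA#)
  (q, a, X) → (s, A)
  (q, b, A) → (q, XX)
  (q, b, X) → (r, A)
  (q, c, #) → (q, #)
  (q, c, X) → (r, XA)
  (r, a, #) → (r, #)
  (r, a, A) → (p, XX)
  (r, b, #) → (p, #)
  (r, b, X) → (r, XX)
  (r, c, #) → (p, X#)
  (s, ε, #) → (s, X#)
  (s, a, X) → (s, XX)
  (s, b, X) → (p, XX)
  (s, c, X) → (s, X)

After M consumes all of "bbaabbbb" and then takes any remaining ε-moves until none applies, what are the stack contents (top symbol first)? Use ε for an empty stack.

XXXXXXA#

(p, bbaabbbb, #)
  ε-move, top #: go to q, push AA# → (q, bbaabbbb, AA#)
  read b, top A: go to q, push XX → (q, baabbbb, XXA#)
  read b, top X: go to r, push A → (r, aabbbb, AXA#)
  read a, top A: go to p, push XX → (p, abbbb, XXXA#)
  read a, top X: go to r, push ε → (r, bbbb, XXA#)
  read b, top X: go to r, push XX → (r, bbb, XXXA#)
  read b, top X: go to r, push XX → (r, bb, XXXXA#)
  read b, top X: go to r, push XX → (r, b, XXXXXA#)
  read b, top X: go to r, push XX → (r, ε, XXXXXXA#)
All input consumed in state r with stack XXXXXXA#.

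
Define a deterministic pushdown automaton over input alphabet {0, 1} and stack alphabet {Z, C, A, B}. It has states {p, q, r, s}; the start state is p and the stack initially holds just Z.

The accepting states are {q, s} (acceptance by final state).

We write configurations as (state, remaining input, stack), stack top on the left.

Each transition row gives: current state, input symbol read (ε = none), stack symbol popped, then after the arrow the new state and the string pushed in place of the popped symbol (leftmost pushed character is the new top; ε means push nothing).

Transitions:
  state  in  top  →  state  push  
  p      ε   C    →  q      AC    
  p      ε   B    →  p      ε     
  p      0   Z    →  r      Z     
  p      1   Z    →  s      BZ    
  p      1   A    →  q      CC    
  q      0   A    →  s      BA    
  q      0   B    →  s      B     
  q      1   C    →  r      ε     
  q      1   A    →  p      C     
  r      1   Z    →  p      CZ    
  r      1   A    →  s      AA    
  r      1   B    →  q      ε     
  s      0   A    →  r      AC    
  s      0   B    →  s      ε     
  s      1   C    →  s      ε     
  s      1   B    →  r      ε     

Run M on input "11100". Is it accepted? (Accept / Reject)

(p, 11100, Z)
  read 1, top Z: go to s, push BZ → (s, 1100, BZ)
  read 1, top B: go to r, push ε → (r, 100, Z)
  read 1, top Z: go to p, push CZ → (p, 00, CZ)
  ε-move, top C: go to q, push AC → (q, 00, ACZ)
  read 0, top A: go to s, push BA → (s, 0, BACZ)
  read 0, top B: go to s, push ε → (s, ε, ACZ)
All input consumed; state s ∈ F.

Accept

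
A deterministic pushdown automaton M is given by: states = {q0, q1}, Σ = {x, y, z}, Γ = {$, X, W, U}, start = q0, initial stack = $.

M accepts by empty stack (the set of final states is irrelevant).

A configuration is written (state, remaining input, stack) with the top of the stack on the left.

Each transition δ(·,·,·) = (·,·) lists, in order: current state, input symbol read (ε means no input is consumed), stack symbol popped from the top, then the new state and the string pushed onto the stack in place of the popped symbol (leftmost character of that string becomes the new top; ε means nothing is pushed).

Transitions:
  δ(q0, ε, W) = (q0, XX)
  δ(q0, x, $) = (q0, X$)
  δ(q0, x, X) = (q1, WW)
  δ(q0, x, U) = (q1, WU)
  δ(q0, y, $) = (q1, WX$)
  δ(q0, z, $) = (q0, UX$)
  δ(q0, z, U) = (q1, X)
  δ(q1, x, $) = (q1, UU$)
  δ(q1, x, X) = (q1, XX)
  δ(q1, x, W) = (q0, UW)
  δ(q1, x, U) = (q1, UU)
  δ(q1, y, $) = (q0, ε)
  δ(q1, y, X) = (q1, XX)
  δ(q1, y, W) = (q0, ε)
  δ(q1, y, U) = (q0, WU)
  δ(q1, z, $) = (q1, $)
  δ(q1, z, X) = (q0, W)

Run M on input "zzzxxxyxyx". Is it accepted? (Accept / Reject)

(q0, zzzxxxyxyx, $)
  read z, top $: go to q0, push UX$ → (q0, zzxxxyxyx, UX$)
  read z, top U: go to q1, push X → (q1, zxxxyxyx, XX$)
  read z, top X: go to q0, push W → (q0, xxxyxyx, WX$)
  ε-move, top W: go to q0, push XX → (q0, xxxyxyx, XXX$)
  read x, top X: go to q1, push WW → (q1, xxyxyx, WWXX$)
  read x, top W: go to q0, push UW → (q0, xyxyx, UWWXX$)
  read x, top U: go to q1, push WU → (q1, yxyx, WUWWXX$)
  read y, top W: go to q0, push ε → (q0, xyx, UWWXX$)
  read x, top U: go to q1, push WU → (q1, yx, WUWWXX$)
  read y, top W: go to q0, push ε → (q0, x, UWWXX$)
  read x, top U: go to q1, push WU → (q1, ε, WUWWXX$)
All input consumed; stack is WUWWXX$, not empty, and no further ε-move applies.

Reject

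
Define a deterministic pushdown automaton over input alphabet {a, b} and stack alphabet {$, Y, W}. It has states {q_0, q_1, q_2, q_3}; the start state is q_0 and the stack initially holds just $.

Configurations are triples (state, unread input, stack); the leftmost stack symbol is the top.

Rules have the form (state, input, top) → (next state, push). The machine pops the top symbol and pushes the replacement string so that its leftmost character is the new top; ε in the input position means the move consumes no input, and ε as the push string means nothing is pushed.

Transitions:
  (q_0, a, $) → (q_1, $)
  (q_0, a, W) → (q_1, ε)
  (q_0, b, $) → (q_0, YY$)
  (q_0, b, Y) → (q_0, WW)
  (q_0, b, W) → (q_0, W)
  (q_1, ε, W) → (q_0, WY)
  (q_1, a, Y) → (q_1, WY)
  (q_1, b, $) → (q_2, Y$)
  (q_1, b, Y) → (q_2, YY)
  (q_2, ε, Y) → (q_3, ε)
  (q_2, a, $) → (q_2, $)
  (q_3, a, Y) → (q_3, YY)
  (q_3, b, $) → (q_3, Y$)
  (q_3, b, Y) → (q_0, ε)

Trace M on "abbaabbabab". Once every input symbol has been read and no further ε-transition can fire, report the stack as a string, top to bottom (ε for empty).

(q_0, abbaabbabab, $) ⊢ (q_1, bbaabbabab, $) ⊢ (q_2, baabbabab, Y$) ⊢ (q_3, baabbabab, $) ⊢ (q_3, aabbabab, Y$) ⊢ (q_3, abbabab, YY$) ⊢ (q_3, bbabab, YYY$) ⊢ (q_0, babab, YY$) ⊢ (q_0, abab, WWY$) ⊢ (q_1, bab, WY$) ⊢ (q_0, bab, WYY$) ⊢ (q_0, ab, WYY$) ⊢ (q_1, b, YY$) ⊢ (q_2, ε, YYY$) ⊢ (q_3, ε, YY$)
All input consumed in state q_3 with stack YY$.

YY$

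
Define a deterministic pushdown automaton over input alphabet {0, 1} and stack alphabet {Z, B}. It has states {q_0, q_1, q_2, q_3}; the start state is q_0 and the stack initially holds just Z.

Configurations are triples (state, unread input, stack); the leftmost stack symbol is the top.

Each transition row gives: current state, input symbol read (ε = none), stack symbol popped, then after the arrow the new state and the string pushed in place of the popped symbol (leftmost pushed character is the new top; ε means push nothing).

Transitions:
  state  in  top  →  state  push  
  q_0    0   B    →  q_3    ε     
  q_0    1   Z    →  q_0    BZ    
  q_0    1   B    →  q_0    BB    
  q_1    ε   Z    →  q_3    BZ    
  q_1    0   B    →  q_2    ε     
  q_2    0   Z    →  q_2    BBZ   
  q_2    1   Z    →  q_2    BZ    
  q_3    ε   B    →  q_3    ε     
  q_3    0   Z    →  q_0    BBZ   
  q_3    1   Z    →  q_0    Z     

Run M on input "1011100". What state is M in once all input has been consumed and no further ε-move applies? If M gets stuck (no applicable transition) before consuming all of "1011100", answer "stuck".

(q_0, 1011100, Z)
  read 1, top Z: go to q_0, push BZ → (q_0, 011100, BZ)
  read 0, top B: go to q_3, push ε → (q_3, 11100, Z)
  read 1, top Z: go to q_0, push Z → (q_0, 1100, Z)
  read 1, top Z: go to q_0, push BZ → (q_0, 100, BZ)
  read 1, top B: go to q_0, push BB → (q_0, 00, BBZ)
  read 0, top B: go to q_3, push ε → (q_3, 0, BZ)
  ε-move, top B: go to q_3, push ε → (q_3, 0, Z)
  read 0, top Z: go to q_0, push BBZ → (q_0, ε, BBZ)
All input consumed; M is in state q_0.

q_0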